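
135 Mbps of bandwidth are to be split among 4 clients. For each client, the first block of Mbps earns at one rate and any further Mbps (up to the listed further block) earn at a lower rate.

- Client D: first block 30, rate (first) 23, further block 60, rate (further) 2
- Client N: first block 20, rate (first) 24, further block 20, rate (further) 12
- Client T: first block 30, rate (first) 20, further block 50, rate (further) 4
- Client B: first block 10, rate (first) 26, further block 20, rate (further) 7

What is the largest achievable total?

Rank every tier by rate: Client B/T1 26 > Client N/T1 24 > Client D/T1 23 > Client T/T1 20 > Client N/T2 12 > Client B/T2 7 > Client T/T2 4 > Client D/T2 2.
Client B T1 at 26: fill all 10 — 125 left.
Client N T1 at 24: fill all 20 — 105 left.
Client D/T1 (23): +30 — 75 left.
Client T/T1 (20): +30 — 45 left.
Client N T2 at 12: fill all 20 — 25 left.
Fill Client B T2 block (20 at 7) — 5 left.
Client T/T2: +5 of 50 at 4; pool empty.
Total = 26×10 + 24×20 + 23×30 + 20×30 + 12×20 + 7×20 + 4×5 = 2430.

2430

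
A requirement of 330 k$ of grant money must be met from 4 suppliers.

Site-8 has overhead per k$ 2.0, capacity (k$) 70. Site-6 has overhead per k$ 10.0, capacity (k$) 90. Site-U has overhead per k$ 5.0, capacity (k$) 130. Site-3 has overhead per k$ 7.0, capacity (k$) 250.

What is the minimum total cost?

1700

Fill from the cheapest supplier first.
Take 70 from Site-8 at 2.0 ; need 260 more.
Site-U at 5.0: take all 130 k$ ; 130 still needed.
Site-3 at 7.0: take 130 of its 250 ; requirement met.
Site-6: unused.
Cost = 70×2.0 + 130×5.0 + 130×7.0 = 1700.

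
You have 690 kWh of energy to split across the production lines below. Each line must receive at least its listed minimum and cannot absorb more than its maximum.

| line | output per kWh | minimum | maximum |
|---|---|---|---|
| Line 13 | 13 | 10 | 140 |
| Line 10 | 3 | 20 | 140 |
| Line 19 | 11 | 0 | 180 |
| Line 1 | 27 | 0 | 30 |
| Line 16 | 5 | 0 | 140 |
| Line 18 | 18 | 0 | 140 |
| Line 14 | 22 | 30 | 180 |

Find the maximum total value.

11150

Meeting every minimum uses 10+20+0+0+0+0+30 = 60 kWh, leaving 630.
Order the production lines by output per kWh: Line 1 27 > Line 14 22 > Line 18 18 > Line 13 13 > Line 19 11 > Line 16 5 > Line 10 3.
Give Line 1 30 more to hit its cap of 30 — 600 left.
Line 14: +150 to 180 (cap) — 450 left.
Line 18 takes 140 more to reach its cap of 140 — 310 left.
Give Line 13 130 more to hit its cap of 140 — 180 left.
Line 19: +180 to 180 (cap) — 0 left.
Total = 13×140 + 3×20 + 11×180 + 27×30 + 18×140 + 22×180 = 11150.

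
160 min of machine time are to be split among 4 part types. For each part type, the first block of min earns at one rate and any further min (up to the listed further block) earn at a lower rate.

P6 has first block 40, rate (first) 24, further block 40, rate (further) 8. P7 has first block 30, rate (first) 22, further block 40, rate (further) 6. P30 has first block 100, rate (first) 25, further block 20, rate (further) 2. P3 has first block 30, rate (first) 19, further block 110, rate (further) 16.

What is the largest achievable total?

Order all 8 blocks by rate: P30/T1 25 > P6/T1 24 > P7/T1 22 > P3/T1 19 > P3/T2 16 > P6/T2 8 > P7/T2 6 > P30/T2 2.
P30 T1 at 25: fill all 100 — 60 left.
P6 T1 at 24: fill all 40 — 20 left.
P7/T1: +20 of 30 at 22; pool empty.
Total = 25×100 + 24×40 + 22×20 = 3900.

3900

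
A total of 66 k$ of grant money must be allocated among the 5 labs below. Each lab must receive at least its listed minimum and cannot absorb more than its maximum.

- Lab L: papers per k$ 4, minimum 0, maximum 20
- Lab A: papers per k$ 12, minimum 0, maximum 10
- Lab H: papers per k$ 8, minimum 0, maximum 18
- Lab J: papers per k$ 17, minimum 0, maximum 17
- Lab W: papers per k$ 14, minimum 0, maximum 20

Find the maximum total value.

Meeting every minimum uses 0+0+0+0+0 = 0 k$, leaving 66.
Order the labs by papers per k$: Lab J 17 > Lab W 14 > Lab A 12 > Lab H 8 > Lab L 4.
Give Lab J 17 more to hit its cap of 17 ; 49 left.
Give Lab W 20 more to hit its cap of 20 ; 29 left.
Lab A: +10 to 10 (cap) ; 19 left.
Lab H takes 18 more to reach its cap of 18 ; 1 left.
Only 1 left; Lab L takes them to reach 1.
Total = 4×1 + 12×10 + 8×18 + 17×17 + 14×20 = 837.

837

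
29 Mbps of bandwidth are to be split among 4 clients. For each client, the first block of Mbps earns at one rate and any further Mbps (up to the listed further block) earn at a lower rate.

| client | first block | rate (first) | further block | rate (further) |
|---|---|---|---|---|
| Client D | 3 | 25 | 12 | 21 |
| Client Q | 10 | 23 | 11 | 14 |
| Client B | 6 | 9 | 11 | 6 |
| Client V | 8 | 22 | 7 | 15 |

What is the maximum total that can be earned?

649

Rank every tier by rate: Client D/first 25 > Client Q/first 23 > Client V/first 22 > Client D/second 21 > Client V/second 15 > Client Q/second 14 > Client B/first 9 > Client B/second 6.
Fill Client D first block (3 at 25) — 26 left.
Client Q/first (23): +10 — 16 left.
Client V/first (22): +8 — 8 left.
8 remain; put them into Client D second at 21.
Total = 25×3 + 23×10 + 22×8 + 21×8 = 649.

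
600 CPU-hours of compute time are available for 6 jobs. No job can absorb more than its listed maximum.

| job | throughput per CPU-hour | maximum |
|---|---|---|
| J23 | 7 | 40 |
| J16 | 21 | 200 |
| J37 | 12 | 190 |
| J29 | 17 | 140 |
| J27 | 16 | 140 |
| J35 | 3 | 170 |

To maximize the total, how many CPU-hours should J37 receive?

120

Rank by throughput per CPU-hour: J16 21 > J29 17 > J27 16 > J37 12 > J23 7 > J35 3.
Give J16 200 to hit its cap of 200 ; 400 left.
Give J29 140 to hit its cap of 140 ; 260 left.
J27 takes 140 to reach its cap of 140 ; 120 left.
Only 120 left; J37 takes them to reach 120.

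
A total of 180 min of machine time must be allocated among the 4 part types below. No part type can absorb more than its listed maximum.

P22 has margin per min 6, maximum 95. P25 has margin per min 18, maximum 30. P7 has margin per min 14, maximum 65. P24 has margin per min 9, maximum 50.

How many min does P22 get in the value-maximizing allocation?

Rank by margin per min: P25 18 > P7 14 > P24 9 > P22 6.
P25 takes 30 to reach its cap of 30 → 150 left.
Give P7 65 to hit its cap of 65 → 85 left.
Give P24 50 to hit its cap of 50 → 35 left.
P22: +35 (room for 95) → 35. Pool exhausted.

35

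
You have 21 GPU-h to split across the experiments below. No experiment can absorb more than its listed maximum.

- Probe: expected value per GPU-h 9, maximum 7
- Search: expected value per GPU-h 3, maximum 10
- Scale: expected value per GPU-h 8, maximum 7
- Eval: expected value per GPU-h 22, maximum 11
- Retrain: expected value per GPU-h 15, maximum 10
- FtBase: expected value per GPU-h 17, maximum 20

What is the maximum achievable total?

412

Rank by expected value per GPU-h: Eval 22 > FtBase 17 > Retrain 15 > Probe 9 > Scale 8 > Search 3.
Eval: +11 to 11 (cap) ; 10 left.
FtBase has room for 20 but only 10 remain, so it gets 10.
Total = 22×11 + 17×10 = 412.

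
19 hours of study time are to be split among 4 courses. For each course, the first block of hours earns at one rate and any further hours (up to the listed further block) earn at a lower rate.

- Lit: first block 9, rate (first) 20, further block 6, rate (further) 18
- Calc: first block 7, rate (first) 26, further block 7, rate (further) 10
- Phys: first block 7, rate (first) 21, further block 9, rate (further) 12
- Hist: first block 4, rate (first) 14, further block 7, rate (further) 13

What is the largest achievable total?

429

Order all 8 blocks by rate: Calc/tier1 26 > Phys/tier1 21 > Lit/tier1 20 > Lit/tier2 18 > Hist/tier1 14 > Hist/tier2 13 > Phys/tier2 12 > Calc/tier2 10.
Fill Calc tier1 block (7 at 26) — 12 left.
Fill Phys tier1 block (7 at 21) — 5 left.
Lit tier1 at 20: only 5 left, fill 5.
Total = 26×7 + 21×7 + 20×5 = 429.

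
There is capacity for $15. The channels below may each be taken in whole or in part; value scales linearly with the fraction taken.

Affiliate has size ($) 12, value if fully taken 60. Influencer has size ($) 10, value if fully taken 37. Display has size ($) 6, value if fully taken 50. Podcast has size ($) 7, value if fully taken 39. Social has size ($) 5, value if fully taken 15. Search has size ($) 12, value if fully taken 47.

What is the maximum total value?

Rank by value-to-size ratio: Display 50/6≈8.33, Podcast 39/7≈5.57, Affiliate 60/12≈5, Search 47/12≈3.92, Influencer 37/10≈3.7, Social 15/5≈3.
All 6 $ of Display fit (value 50) ; 9 remain.
Podcast: take in full, 7 $ for value 39 ; 2 left.
Fill the last 2 $ with part of Affiliate: 2/12 of it earns 10.
Total value = 99.

99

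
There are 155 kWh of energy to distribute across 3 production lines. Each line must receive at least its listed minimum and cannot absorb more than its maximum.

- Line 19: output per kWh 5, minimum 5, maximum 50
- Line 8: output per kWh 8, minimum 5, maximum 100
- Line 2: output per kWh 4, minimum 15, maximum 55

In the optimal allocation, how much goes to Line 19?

Meeting every minimum uses 5+5+15 = 25 kWh, leaving 130.
Highest output per kWh first: Line 8 8 > Line 19 5 > Line 2 4.
Line 8 takes 95 more to reach its cap of 100 — 35 left.
Only 35 left; Line 19 takes them to reach 40.

40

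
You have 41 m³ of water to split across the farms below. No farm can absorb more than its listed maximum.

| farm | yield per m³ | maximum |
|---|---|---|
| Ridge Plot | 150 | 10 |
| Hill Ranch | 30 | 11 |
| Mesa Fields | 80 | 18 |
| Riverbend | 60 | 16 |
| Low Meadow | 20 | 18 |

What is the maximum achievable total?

3720

Highest yield per m³ first: Ridge Plot 150 > Mesa Fields 80 > Riverbend 60 > Hill Ranch 30 > Low Meadow 20.
Ridge Plot takes 10 to reach its cap of 10 → 31 left.
Give Mesa Fields 18 to hit its cap of 18 → 13 left.
Riverbend has room for 16 but only 13 remain, so it gets 13.
Total = 150×10 + 80×18 + 60×13 = 3720.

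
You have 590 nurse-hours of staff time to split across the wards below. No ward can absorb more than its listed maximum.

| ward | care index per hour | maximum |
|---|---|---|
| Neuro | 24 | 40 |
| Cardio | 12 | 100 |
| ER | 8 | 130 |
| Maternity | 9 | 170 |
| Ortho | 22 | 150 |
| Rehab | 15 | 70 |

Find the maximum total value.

Highest care index per hour first: Neuro 24 > Ortho 22 > Rehab 15 > Cardio 12 > Maternity 9 > ER 8.
Give Neuro 40 to hit its cap of 40 — 550 left.
Ortho takes 150 to reach its cap of 150 — 400 left.
Rehab takes 70 to reach its cap of 70 — 330 left.
Cardio takes 100 to reach its cap of 100 — 230 left.
Give Maternity 170 to hit its cap of 170 — 60 left.
ER has room for 130 but only 60 remain, so it gets 60.
Total = 24×40 + 12×100 + 8×60 + 9×170 + 22×150 + 15×70 = 8520.

8520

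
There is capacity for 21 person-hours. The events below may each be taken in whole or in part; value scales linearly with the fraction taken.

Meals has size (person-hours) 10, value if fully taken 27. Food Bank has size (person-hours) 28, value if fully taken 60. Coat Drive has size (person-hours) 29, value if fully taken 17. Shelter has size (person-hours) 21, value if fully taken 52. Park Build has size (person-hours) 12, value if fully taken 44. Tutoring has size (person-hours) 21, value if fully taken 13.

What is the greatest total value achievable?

Rank by value-to-size ratio: Park Build 44/12≈3.67, Meals 27/10≈2.7, Shelter 52/21≈2.48, Food Bank 60/28≈2.14, Tutoring 13/21≈0.619, Coat Drive 17/29≈0.586.
All 12 person-hours of Park Build fit (value 44) — 9 remain.
Only 9 person-hours remain; take 9/10 of Meals for value 27×9/10 = 24.3.
Total value = 68.3.

68.3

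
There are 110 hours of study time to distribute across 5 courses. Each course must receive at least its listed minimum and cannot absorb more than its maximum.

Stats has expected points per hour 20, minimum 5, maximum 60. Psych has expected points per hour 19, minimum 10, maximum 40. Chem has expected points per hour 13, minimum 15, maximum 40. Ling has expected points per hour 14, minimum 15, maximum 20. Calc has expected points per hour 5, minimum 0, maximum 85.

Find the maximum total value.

1985

Meeting every minimum uses 5+10+15+15+0 = 45 hours, leaving 65.
Rank by expected points per hour: Stats 20 > Psych 19 > Ling 14 > Chem 13 > Calc 5.
Give Stats 55 more to hit its cap of 60 → 10 left.
Psych: +10 (room for 30) → 20. Pool exhausted.
Total = 20×60 + 19×20 + 13×15 + 14×15 = 1985.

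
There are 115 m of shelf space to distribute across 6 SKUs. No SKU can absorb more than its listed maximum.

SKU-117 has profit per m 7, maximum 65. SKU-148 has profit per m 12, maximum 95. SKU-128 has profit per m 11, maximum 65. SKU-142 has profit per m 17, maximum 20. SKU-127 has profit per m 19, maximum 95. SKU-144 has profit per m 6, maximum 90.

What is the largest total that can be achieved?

Order the SKUs by profit per m: SKU-127 19 > SKU-142 17 > SKU-148 12 > SKU-128 11 > SKU-117 7 > SKU-144 6.
SKU-127 takes 95 to reach its cap of 95 ; 20 left.
Give SKU-142 20 to hit its cap of 20 ; 0 left.
Total = 17×20 + 19×95 = 2145.

2145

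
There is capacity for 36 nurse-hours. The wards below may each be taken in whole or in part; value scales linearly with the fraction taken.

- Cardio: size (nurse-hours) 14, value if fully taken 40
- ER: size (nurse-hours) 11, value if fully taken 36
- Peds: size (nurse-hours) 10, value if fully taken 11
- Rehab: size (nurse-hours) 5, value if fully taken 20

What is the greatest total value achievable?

102.6

Sort by value density: Rehab 20/5≈4, ER 36/11≈3.27, Cardio 40/14≈2.86, Peds 11/10≈1.1.
Take all of Rehab (5 nurse-hours, value 20) — 31 nurse-hours left.
ER: take in full, 11 nurse-hours for value 36 — 20 left.
Take all of Cardio (14 nurse-hours, value 40) — 6 nurse-hours left.
6 nurse-hours left: a 6/10 share of Peds gives 11×6/10 = 6.6.
Total value = 102.6.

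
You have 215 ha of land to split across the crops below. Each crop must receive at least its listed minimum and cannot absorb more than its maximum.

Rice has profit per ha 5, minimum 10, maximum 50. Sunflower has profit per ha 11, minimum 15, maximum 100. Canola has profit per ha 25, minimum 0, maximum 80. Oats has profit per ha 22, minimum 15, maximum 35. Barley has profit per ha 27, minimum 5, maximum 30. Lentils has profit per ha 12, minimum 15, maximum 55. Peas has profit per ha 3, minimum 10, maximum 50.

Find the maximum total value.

4245

Meeting every minimum uses 10+15+0+15+5+15+10 = 70 ha, leaving 145.
Rank by profit per ha: Barley 27 > Canola 25 > Oats 22 > Lentils 12 > Sunflower 11 > Rice 5 > Peas 3.
Barley: +25 to 30 (cap) — 120 left.
Canola takes 80 more to reach its cap of 80 — 40 left.
Oats takes 20 more to reach its cap of 35 — 20 left.
Lentils has room for 40 more but only 20 remain, so it gets 35.
Total = 5×10 + 11×15 + 25×80 + 22×35 + 27×30 + 12×35 + 3×10 = 4245.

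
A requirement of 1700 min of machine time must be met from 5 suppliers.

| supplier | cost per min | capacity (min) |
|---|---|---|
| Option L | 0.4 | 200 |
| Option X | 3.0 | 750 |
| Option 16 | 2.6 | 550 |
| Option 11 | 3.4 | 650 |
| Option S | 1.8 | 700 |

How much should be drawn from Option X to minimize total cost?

Cheapest first:
Take 200 from Option L at 0.4 — need 1500 more.
Option S (1.8): use full 700 — 800 min to go.
Option 16 at 2.6: take all 550 min — 250 still needed.
Option X at 3.0: take 250 of its 750 — requirement met.
Option 11: unused.

250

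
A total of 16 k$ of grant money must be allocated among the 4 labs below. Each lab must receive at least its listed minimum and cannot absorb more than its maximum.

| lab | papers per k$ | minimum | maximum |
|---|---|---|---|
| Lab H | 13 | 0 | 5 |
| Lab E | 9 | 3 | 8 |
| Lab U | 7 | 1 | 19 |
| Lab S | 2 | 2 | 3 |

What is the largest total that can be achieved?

Meeting every minimum uses 0+3+1+2 = 6 k$, leaving 10.
Highest papers per k$ first: Lab H 13 > Lab E 9 > Lab U 7 > Lab S 2.
Give Lab H 5 more to hit its cap of 5 — 5 left.
Lab E takes 5 more to reach its cap of 8 — 0 left.
Total = 13×5 + 9×8 + 7×1 + 2×2 = 148.

148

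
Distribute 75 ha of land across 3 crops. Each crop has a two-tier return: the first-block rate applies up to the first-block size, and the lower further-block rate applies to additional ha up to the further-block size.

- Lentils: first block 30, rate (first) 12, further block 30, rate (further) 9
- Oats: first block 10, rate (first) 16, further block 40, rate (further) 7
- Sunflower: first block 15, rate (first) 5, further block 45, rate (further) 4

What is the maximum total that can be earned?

825

Order all 6 blocks by rate: Oats/first 16 > Lentils/first 12 > Lentils/second 9 > Oats/second 7 > Sunflower/first 5 > Sunflower/second 4.
Fill Oats first block (10 at 16) — 65 left.
Fill Lentils first block (30 at 12) — 35 left.
Lentils second at 9: fill all 30 — 5 left.
Oats second at 7: only 5 left, fill 5.
Total = 16×10 + 12×30 + 9×30 + 7×5 = 825.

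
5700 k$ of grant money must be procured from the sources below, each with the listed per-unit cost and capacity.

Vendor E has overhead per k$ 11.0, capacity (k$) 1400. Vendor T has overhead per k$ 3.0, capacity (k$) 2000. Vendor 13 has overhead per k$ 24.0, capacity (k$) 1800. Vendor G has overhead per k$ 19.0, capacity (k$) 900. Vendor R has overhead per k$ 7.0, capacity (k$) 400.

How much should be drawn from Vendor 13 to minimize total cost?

1000

Use sources in increasing cost order.
Vendor T at 3.0: take all 2000 k$ — 3700 still needed.
Take 400 from Vendor R at 7.0 — need 3300 more.
Take 1400 from Vendor E at 11.0 — need 1900 more.
Vendor G at 19.0: take all 900 k$ — 1000 still needed.
Take 1000 from Vendor 13 at 24.0 to finish.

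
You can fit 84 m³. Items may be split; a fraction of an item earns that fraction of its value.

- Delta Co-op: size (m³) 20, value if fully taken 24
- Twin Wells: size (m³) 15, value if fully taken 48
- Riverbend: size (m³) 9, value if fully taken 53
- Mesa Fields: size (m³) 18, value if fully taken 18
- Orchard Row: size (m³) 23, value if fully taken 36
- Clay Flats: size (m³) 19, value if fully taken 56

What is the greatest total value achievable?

Best value per unit of size first: Riverbend 53/9≈5.89, Twin Wells 48/15≈3.2, Clay Flats 56/19≈2.95, Orchard Row 36/23≈1.57, Delta Co-op 24/20≈1.2, Mesa Fields 18/18≈1.
Take all of Riverbend (9 m³, value 53) → 75 m³ left.
Twin Wells: take in full, 15 m³ for value 48 → 60 left.
Clay Flats: take in full, 19 m³ for value 56 → 41 left.
Orchard Row: take in full, 23 m³ for value 36 → 18 left.
Fill the last 18 m³ with part of Delta Co-op: 18/20 of it earns 21.6.
Total value = 214.6.

214.6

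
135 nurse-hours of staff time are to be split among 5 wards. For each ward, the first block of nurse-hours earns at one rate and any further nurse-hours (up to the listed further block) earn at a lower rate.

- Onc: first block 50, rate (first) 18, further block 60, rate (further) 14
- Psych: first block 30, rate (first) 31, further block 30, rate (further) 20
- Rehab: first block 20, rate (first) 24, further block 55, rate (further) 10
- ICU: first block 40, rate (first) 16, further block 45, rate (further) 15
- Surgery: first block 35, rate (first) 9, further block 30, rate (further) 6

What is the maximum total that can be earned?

2990

Order all 10 blocks by rate: Psych/first 31 > Rehab/first 24 > Psych/second 20 > Onc/first 18 > ICU/first 16 > ICU/second 15 > Onc/second 14 > Rehab/second 10 > Surgery/first 9 > Surgery/second 6.
Psych first at 31: fill all 30 ; 105 left.
Rehab/first (24): +20 ; 85 left.
Psych second at 20: fill all 30 ; 55 left.
Fill Onc first block (50 at 18) ; 5 left.
ICU/first: +5 of 40 at 16; pool empty.
Total = 31×30 + 24×20 + 20×30 + 18×50 + 16×5 = 2990.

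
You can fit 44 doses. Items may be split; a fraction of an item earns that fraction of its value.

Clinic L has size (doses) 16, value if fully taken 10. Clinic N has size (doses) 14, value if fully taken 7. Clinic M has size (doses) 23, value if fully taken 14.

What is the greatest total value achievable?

Best value per unit of size first: Clinic L 10/16≈0.625, Clinic M 14/23≈0.609, Clinic N 7/14≈0.5.
Clinic L: take in full, 16 doses for value 10 → 28 left.
Clinic M: take in full, 23 doses for value 14 → 5 left.
Fill the last 5 doses with part of Clinic N: 5/14 of it earns 2.5.
Total value = 26.5.

26.5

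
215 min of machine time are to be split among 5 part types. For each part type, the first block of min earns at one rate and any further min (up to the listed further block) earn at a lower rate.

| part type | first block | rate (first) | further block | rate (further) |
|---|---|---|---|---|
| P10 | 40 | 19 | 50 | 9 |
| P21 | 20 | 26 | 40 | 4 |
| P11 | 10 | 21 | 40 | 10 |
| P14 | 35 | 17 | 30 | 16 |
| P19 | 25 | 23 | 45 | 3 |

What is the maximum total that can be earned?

Rank every tier by rate: P21/first 26 > P19/first 23 > P11/first 21 > P10/first 19 > P14/first 17 > P14/second 16 > P11/second 10 > P10/second 9 > P21/second 4 > P19/second 3.
P21 first at 26: fill all 20 ; 195 left.
Fill P19 first block (25 at 23) ; 170 left.
Fill P11 first block (10 at 21) ; 160 left.
P10 first at 19: fill all 40 ; 120 left.
P14/first (17): +35 ; 85 left.
Fill P14 second block (30 at 16) ; 55 left.
Fill P11 second block (40 at 10) ; 15 left.
P10 second at 9: only 15 left, fill 15.
Total = 26×20 + 23×25 + 21×10 + 19×40 + 17×35 + 16×30 + 10×40 + 9×15 = 3675.

3675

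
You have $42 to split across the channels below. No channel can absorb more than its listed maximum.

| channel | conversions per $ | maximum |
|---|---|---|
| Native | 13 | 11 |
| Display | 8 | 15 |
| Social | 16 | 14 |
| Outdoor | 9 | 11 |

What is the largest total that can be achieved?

Rank by conversions per $: Social 16 > Native 13 > Outdoor 9 > Display 8.
Give Social 14 to hit its cap of 14 — 28 left.
Native: +11 to 11 (cap) — 17 left.
Outdoor: +11 to 11 (cap) — 6 left.
Display has room for 15 but only 6 remain, so it gets 6.
Total = 13×11 + 8×6 + 16×14 + 9×11 = 514.

514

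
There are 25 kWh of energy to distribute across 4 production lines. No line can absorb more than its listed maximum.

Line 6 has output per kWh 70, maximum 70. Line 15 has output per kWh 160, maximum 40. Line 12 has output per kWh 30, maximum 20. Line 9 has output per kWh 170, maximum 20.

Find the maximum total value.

Rank by output per kWh: Line 9 170 > Line 15 160 > Line 6 70 > Line 12 30.
Line 9: +20 to 20 (cap) — 5 left.
Line 15 has room for 40 but only 5 remain, so it gets 5.
Total = 160×5 + 170×20 = 4200.

4200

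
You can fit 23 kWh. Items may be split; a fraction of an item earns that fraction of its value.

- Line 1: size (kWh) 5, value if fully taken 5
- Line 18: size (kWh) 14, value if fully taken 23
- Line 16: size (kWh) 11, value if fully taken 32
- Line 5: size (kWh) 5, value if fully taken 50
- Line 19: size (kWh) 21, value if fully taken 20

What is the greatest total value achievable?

93.5

Best value per unit of size first: Line 5 50/5≈10, Line 16 32/11≈2.91, Line 18 23/14≈1.64, Line 1 5/5≈1, Line 19 20/21≈0.952.
Take all of Line 5 (5 kWh, value 50) — 18 kWh left.
Take all of Line 16 (11 kWh, value 32) — 7 kWh left.
7 kWh left: a 7/14 share of Line 18 gives 23×7/14 = 11.5.
Total value = 93.5.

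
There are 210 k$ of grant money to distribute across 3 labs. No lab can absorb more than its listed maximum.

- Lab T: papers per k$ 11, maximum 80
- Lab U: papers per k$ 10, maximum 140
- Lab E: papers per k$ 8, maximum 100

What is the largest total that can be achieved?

Highest papers per k$ first: Lab T 11 > Lab U 10 > Lab E 8.
Lab T: +80 to 80 (cap) — 130 left.
Lab U has room for 140 but only 130 remain, so it gets 130.
Total = 11×80 + 10×130 = 2180.

2180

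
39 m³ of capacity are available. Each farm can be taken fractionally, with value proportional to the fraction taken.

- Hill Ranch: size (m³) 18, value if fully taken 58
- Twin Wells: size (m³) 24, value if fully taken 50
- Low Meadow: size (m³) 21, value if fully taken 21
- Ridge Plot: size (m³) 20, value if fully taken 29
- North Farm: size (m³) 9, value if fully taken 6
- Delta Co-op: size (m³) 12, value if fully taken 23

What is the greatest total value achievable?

Sort by value density: Hill Ranch 58/18≈3.22, Twin Wells 50/24≈2.08, Delta Co-op 23/12≈1.92, Ridge Plot 29/20≈1.45, Low Meadow 21/21≈1, North Farm 6/9≈0.667.
All 18 m³ of Hill Ranch fit (value 58) — 21 remain.
Fill the last 21 m³ with part of Twin Wells: 21/24 of it earns 43.75.
Total value = 101.75.

101.75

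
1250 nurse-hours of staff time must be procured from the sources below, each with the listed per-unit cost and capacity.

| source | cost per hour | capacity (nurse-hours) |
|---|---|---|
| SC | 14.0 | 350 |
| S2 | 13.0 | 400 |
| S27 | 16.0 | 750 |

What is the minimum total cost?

Cheapest first:
S2 at 13.0: take all 400 nurse-hours → 850 still needed.
SC (14.0): use full 350 → 500 nurse-hours to go.
Take 500 from S27 at 16.0 to finish.
Cost = 400×13.0 + 350×14.0 + 500×16.0 = 18100.

18100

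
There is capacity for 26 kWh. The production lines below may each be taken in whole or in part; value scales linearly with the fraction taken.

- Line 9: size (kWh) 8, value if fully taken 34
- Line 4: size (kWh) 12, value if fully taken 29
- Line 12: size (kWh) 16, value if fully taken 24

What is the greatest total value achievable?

72

Rank by value-to-size ratio: Line 9 34/8≈4.25, Line 4 29/12≈2.42, Line 12 24/16≈1.5.
All 8 kWh of Line 9 fit (value 34) — 18 remain.
Line 4: take in full, 12 kWh for value 29 — 6 left.
Fill the last 6 kWh with part of Line 12: 6/16 of it earns 9.
Total value = 72.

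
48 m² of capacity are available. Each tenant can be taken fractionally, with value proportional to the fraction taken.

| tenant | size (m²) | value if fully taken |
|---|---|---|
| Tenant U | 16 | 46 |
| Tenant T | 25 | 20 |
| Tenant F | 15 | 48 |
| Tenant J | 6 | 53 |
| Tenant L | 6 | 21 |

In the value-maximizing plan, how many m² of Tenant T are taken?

Sort by value density: Tenant J 53/6≈8.83, Tenant L 21/6≈3.5, Tenant F 48/15≈3.2, Tenant U 46/16≈2.88, Tenant T 20/25≈0.8.
Take all of Tenant J (6 m², value 53) — 42 m² left.
All 6 m² of Tenant L fit (value 21) — 36 remain.
Tenant F: take in full, 15 m² for value 48 — 21 left.
Tenant U: take in full, 16 m² for value 46 — 5 left.
5 m² left: a 5/25 share of Tenant T gives 20×5/25 = 4.

5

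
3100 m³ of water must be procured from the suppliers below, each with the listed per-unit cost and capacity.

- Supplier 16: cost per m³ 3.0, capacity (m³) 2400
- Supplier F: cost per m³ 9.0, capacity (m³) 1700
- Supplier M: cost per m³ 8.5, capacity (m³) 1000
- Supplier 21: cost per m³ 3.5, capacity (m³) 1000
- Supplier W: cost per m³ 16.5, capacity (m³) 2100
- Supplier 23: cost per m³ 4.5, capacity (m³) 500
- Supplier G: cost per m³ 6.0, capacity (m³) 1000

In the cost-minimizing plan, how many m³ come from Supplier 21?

700

Fill from the cheapest supplier first.
Take 2400 from Supplier 16 at 3.0 ; need 700 more.
Supplier 21 at 3.5: take 700 of its 1000 ; requirement met.
Supplier 23, Supplier G, Supplier M, Supplier F, Supplier W: unused.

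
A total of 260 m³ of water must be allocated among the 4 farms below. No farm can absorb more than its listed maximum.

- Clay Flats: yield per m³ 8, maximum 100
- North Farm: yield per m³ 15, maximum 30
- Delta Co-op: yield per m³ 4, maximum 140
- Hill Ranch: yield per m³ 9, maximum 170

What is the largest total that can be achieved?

Order the farms by yield per m³: North Farm 15 > Hill Ranch 9 > Clay Flats 8 > Delta Co-op 4.
Give North Farm 30 to hit its cap of 30 → 230 left.
Hill Ranch takes 170 to reach its cap of 170 → 60 left.
Only 60 left; Clay Flats takes them to reach 60.
Total = 8×60 + 15×30 + 9×170 = 2460.

2460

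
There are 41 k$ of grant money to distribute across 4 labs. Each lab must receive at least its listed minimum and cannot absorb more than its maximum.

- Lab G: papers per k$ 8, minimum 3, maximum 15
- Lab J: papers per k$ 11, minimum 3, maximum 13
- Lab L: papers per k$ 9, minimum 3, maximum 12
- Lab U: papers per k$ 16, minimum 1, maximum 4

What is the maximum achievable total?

411

Meeting every minimum uses 3+3+3+1 = 10 k$, leaving 31.
Order the labs by papers per k$: Lab U 16 > Lab J 11 > Lab L 9 > Lab G 8.
Lab U takes 3 more to reach its cap of 4 ; 28 left.
Lab J takes 10 more to reach its cap of 13 ; 18 left.
Give Lab L 9 more to hit its cap of 12 ; 9 left.
Lab G: +9 (room for 12) → 12. Pool exhausted.
Total = 8×12 + 11×13 + 9×12 + 16×4 = 411.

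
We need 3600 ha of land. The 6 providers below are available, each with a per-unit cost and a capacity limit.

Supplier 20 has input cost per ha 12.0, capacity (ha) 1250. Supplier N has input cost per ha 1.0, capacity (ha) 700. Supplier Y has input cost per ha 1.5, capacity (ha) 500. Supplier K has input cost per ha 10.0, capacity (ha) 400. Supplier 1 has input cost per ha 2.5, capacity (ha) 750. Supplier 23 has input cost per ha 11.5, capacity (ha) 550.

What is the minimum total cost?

Use providers in increasing cost order.
Take 700 from Supplier N at 1.0 — need 2900 more.
Take 500 from Supplier Y at 1.5 — need 2400 more.
Supplier 1 (2.5): use full 750 — 1650 ha to go.
Take 400 from Supplier K at 10.0 — need 1250 more.
Supplier 23 (11.5): use full 550 — 700 ha to go.
Supplier 20 at 12.0: take 700 of its 1250 — requirement met.
Cost = 700×1.0 + 500×1.5 + 750×2.5 + 400×10.0 + 550×11.5 + 700×12.0 = 22050.

22050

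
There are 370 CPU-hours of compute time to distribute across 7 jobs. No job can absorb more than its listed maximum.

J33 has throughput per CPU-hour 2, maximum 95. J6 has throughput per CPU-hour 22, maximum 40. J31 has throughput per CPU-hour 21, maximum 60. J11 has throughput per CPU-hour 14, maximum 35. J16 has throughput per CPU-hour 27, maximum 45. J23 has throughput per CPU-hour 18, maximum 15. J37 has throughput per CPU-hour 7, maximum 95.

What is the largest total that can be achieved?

Highest throughput per CPU-hour first: J16 27 > J6 22 > J31 21 > J23 18 > J11 14 > J37 7 > J33 2.
J16 takes 45 to reach its cap of 45 → 325 left.
J6: +40 to 40 (cap) → 285 left.
J31: +60 to 60 (cap) → 225 left.
J23: +15 to 15 (cap) → 210 left.
Give J11 35 to hit its cap of 35 → 175 left.
J37 takes 95 to reach its cap of 95 → 80 left.
Only 80 left; J33 takes them to reach 80.
Total = 2×80 + 22×40 + 21×60 + 14×35 + 27×45 + 18×15 + 7×95 = 4940.

4940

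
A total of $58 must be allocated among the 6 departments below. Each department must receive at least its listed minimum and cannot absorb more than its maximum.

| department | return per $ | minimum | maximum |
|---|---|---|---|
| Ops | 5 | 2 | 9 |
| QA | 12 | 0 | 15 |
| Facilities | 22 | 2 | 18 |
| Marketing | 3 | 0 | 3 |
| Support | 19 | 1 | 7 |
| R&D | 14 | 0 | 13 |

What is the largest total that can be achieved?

Meeting every minimum uses 2+0+2+0+1+0 = 5 $, leaving 53.
Order the departments by return per $: Facilities 22 > Support 19 > R&D 14 > QA 12 > Ops 5 > Marketing 3.
Facilities takes 16 more to reach its cap of 18 → 37 left.
Support takes 6 more to reach its cap of 7 → 31 left.
R&D: +13 to 13 (cap) → 18 left.
QA: +15 to 15 (cap) → 3 left.
Ops has room for 7 more but only 3 remain, so it gets 5.
Total = 5×5 + 12×15 + 22×18 + 19×7 + 14×13 = 916.

916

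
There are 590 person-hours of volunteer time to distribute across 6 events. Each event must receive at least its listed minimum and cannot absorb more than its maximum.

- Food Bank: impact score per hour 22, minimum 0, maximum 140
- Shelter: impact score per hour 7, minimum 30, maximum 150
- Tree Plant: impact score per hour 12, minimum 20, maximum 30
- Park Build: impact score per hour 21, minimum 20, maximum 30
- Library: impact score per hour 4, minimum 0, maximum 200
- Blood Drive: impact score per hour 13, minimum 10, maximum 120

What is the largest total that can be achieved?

7160

Meeting every minimum uses 0+30+20+20+0+10 = 80 person-hours, leaving 510.
Highest impact score per hour first: Food Bank 22 > Park Build 21 > Blood Drive 13 > Tree Plant 12 > Shelter 7 > Library 4.
Give Food Bank 140 more to hit its cap of 140 — 370 left.
Park Build: +10 to 30 (cap) — 360 left.
Give Blood Drive 110 more to hit its cap of 120 — 250 left.
Tree Plant: +10 to 30 (cap) — 240 left.
Give Shelter 120 more to hit its cap of 150 — 120 left.
Library: +120 (room for 200) → 120. Pool exhausted.
Total = 22×140 + 7×150 + 12×30 + 21×30 + 4×120 + 13×120 = 7160.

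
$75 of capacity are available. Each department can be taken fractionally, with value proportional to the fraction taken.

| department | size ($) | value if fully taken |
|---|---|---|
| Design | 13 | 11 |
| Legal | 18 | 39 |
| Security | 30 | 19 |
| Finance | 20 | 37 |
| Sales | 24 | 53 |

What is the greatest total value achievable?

140

Best value per unit of size first: Sales 53/24≈2.21, Legal 39/18≈2.17, Finance 37/20≈1.85, Design 11/13≈0.846, Security 19/30≈0.633.
All 24 $ of Sales fit (value 53) ; 51 remain.
Take all of Legal (18 $, value 39) ; 33 $ left.
Finance: take in full, 20 $ for value 37 ; 13 left.
Design: take in full, 13 $ for value 11 ; 0 left.
Total value = 140.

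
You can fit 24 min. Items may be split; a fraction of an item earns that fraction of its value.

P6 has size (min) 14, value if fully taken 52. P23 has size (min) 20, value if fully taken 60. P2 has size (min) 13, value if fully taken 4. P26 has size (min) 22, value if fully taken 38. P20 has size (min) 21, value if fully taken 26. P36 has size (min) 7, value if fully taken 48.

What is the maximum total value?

Sort by value density: P36 48/7≈6.86, P6 52/14≈3.71, P23 60/20≈3, P26 38/22≈1.73, P20 26/21≈1.24, P2 4/13≈0.308.
All 7 min of P36 fit (value 48) → 17 remain.
All 14 min of P6 fit (value 52) → 3 remain.
Only 3 min remain; take 3/20 of P23 for value 60×3/20 = 9.
Total value = 109.

109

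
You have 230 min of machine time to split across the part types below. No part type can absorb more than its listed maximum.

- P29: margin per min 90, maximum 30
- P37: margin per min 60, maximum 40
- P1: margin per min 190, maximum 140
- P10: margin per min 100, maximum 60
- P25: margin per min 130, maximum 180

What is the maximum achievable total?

Rank by margin per min: P1 190 > P25 130 > P10 100 > P29 90 > P37 60.
P1 takes 140 to reach its cap of 140 — 90 left.
P25: +90 (room for 180) → 90. Pool exhausted.
Total = 190×140 + 130×90 = 38300.

38300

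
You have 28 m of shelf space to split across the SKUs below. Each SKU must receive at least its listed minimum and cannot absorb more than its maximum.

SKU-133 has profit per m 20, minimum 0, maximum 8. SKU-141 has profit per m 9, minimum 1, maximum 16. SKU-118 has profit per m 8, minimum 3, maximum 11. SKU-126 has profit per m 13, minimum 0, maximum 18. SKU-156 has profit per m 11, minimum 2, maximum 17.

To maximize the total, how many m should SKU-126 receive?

Meeting every minimum uses 0+1+3+0+2 = 6 m, leaving 22.
Order the SKUs by profit per m: SKU-133 20 > SKU-126 13 > SKU-156 11 > SKU-141 9 > SKU-118 8.
SKU-133 takes 8 more to reach its cap of 8 ; 14 left.
Only 14 left; SKU-126 takes them to reach 14.

14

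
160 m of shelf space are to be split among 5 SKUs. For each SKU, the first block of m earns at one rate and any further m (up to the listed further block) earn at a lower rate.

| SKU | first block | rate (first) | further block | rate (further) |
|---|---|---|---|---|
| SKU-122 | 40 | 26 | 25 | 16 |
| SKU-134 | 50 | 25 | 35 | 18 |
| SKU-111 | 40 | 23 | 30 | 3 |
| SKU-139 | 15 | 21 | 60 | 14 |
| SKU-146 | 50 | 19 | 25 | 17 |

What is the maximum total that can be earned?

Rank every tier by rate: SKU-122/tier1 26 > SKU-134/tier1 25 > SKU-111/tier1 23 > SKU-139/tier1 21 > SKU-146/tier1 19 > SKU-134/tier2 18 > SKU-146/tier2 17 > SKU-122/tier2 16 > SKU-139/tier2 14 > SKU-111/tier2 3.
SKU-122 tier1 at 26: fill all 40 ; 120 left.
SKU-134 tier1 at 25: fill all 50 ; 70 left.
Fill SKU-111 tier1 block (40 at 23) ; 30 left.
SKU-139 tier1 at 21: fill all 15 ; 15 left.
SKU-146/tier1: +15 of 50 at 19; pool empty.
Total = 26×40 + 25×50 + 23×40 + 21×15 + 19×15 = 3810.

3810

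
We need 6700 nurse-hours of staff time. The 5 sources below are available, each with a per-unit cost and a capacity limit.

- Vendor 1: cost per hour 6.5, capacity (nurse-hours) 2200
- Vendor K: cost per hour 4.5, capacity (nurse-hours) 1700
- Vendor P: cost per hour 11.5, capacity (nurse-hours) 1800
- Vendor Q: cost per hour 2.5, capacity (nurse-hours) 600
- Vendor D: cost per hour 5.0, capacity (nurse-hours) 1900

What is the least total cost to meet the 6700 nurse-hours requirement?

Use sources in increasing cost order.
Vendor Q (2.5): use full 600 → 6100 nurse-hours to go.
Vendor K at 4.5: take all 1700 nurse-hours → 4400 still needed.
Vendor D (5.0): use full 1900 → 2500 nurse-hours to go.
Vendor 1 (6.5): use full 2200 → 300 nurse-hours to go.
Take 300 from Vendor P at 11.5 to finish.
Cost = 600×2.5 + 1700×4.5 + 1900×5.0 + 2200×6.5 + 300×11.5 = 36400.

36400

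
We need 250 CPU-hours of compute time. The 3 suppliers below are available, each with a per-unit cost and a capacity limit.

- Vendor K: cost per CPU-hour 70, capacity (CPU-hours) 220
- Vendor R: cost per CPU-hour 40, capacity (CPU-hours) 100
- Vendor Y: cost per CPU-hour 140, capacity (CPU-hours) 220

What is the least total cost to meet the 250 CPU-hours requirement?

Fill from the cheapest supplier first.
Take 100 from Vendor R at 40 → need 150 more.
Vendor K (70): take the remaining 150 → done.
Vendor Y: unused.
Cost = 100×40 + 150×70 = 14500.

14500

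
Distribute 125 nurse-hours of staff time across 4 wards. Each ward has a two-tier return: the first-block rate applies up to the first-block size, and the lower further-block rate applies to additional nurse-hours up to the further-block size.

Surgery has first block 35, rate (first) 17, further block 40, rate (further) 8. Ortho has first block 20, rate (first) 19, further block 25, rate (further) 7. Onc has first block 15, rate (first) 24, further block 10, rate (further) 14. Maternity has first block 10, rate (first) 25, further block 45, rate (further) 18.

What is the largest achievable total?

2395

Rank every tier by rate: Maternity/first 25 > Onc/first 24 > Ortho/first 19 > Maternity/second 18 > Surgery/first 17 > Onc/second 14 > Surgery/second 8 > Ortho/second 7.
Maternity first at 25: fill all 10 — 115 left.
Fill Onc first block (15 at 24) — 100 left.
Ortho/first (19): +20 — 80 left.
Maternity/second (18): +45 — 35 left.
Fill Surgery first block (35 at 17) — 0 left.
Total = 25×10 + 24×15 + 19×20 + 18×45 + 17×35 = 2395.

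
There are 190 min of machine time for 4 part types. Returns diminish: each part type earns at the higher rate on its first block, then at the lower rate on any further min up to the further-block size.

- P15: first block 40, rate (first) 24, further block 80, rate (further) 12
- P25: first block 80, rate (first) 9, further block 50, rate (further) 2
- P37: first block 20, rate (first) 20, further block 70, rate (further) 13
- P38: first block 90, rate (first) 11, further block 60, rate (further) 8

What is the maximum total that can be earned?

2990

Treat each block as its own option and order by rate: P15/tier1 24 > P37/tier1 20 > P37/tier2 13 > P15/tier2 12 > P38/tier1 11 > P25/tier1 9 > P38/tier2 8 > P25/tier2 2.
Fill P15 tier1 block (40 at 24) ; 150 left.
Fill P37 tier1 block (20 at 20) ; 130 left.
P37/tier2 (13): +70 ; 60 left.
P15/tier2: +60 of 80 at 12; pool empty.
Total = 24×40 + 20×20 + 13×70 + 12×60 = 2990.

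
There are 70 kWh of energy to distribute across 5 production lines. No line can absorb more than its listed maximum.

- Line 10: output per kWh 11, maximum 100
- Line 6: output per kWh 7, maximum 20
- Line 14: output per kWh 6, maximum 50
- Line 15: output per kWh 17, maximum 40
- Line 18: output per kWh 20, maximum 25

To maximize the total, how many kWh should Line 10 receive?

Rank by output per kWh: Line 18 20 > Line 15 17 > Line 10 11 > Line 6 7 > Line 14 6.
Give Line 18 25 to hit its cap of 25 — 45 left.
Give Line 15 40 to hit its cap of 40 — 5 left.
Line 10 has room for 100 but only 5 remain, so it gets 5.

5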